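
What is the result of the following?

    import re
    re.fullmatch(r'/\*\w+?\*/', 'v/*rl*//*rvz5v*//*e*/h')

None

`re.fullmatch` is like wrapping the pattern in `^…$` (in single-line mode).
Here the pattern can't cover the whole string, so the call returns None.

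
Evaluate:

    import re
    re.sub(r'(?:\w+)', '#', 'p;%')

`sub` substitutes '#' at each match site.

'#;%'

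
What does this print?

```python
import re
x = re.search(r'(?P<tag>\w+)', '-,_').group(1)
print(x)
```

_

The match spans [2:3] → '_'.
Captured: group 1 = '_'.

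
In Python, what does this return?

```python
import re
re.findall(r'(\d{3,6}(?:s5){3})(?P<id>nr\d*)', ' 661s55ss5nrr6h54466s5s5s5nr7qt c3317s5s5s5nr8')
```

[('54466s5s5s5', 'nr7'), ('3317s5s5s5', 'nr8')]

The pattern matches 3 to 6 of a digit, then the literal 's5' repeated 3 times (captured); then the literal 'nr', then zero or more of a digit (captured as 'id').
Walking the string: at [15:29] match '54466s5s5s5nr7', groups = ('54466s5s5s5', 'nr7'); at [33:46] match '3317s5s5s5nr8', groups = ('3317s5s5s5', 'nr8').
Multiple groups make `findall` return tuples — one 2-tuple for each match.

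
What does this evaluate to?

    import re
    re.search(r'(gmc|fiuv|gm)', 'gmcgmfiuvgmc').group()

`|` is ordered: at each position the engine commits to the first alternative that works.
`search` walks the string left to right and returns the first match it finds.
The match spans [0:3] → 'gmc'.
Captured: group 1 = 'gmc'.

'gmc'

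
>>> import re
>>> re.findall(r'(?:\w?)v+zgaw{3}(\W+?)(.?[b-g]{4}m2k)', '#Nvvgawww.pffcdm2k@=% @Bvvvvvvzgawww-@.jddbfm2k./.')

The pattern matches optionally a word character (non-capturing group); then one or more of the literal 'v', then the literal 'zga', then exactly 3 of the literal 'w'; then one or more of a non-word character (lazy) (captured); then optionally any character, then exactly 4 of a character in [b-g], then the literal 'm2k' (captured).
Matches: at [23:47] match 'Bvvvvvvzgawww-@.jddbfm2k', groups = ('-@.', 'jddbfm2k').
With 2 capturing groups, `findall` returns a 2-tuple per match.

[('-@.', 'jddbfm2k')]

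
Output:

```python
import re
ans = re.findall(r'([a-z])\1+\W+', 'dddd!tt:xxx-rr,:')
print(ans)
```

`\1` is not a pattern — it's the concrete string captured by group 1, re-applied verbatim.
Scanning left to right: at [0:5] match 'dddd!', group 1 = 'd'; at [5:8] match 'tt:', group 1 = 't'; at [8:12] match 'xxx-', group 1 = 'x'; at [12:16] match 'rr,:', group 1 = 'r'.
`findall` collects group 1 from each match (4 total).

['d', 't', 'x', 'r']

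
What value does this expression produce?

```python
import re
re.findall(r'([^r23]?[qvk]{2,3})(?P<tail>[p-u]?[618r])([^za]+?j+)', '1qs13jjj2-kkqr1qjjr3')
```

[('-kkq', 'r1', 'qjj')]

This matches optionally any character except [r23], then 2 to 3 of one of [qvk] (captured); then optionally a character in [p-u], then one of [618r] (captured as 'tail'); then one or more of any character except [za] (lazy), then one or more of the literal 'j' (captured).
Walking the string: at [9:18] match '-kkqr1qjj', groups = ('-kkq', 'r1', 'qjj').
`findall` packs the 3 group values into a tuple for every match.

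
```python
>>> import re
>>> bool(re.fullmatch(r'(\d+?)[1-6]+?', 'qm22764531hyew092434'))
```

This matches one or more of a digit (lazy) (captured); then one or more of a character in [1-6] (lazy).
`re.fullmatch` is like wrapping the pattern in `^…$` (in single-line mode).
Here the pattern can't cover the whole string, so the call returns None, and `bool(None)` is False.

False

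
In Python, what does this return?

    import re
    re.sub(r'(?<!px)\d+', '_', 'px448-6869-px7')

Because the assertion is negative and zero-width, positions next to the forbidden text are skipped.
Matches: at [3:5] → '48'; at [6:10] → '6869'.
`sub` substitutes '_' at each match site.

'px4_-_-px7'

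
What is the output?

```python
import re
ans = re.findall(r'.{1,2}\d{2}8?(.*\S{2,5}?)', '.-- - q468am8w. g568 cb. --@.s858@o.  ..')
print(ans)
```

['am8w. g568 cb. --@.s858@o.  ..']

The pattern matches 1 to 2 of any character, then exactly 2 of a digit, then optionally a literal '8'; then zero or more of any character, then 2 to 5 of a non-whitespace character (lazy) (captured).
Matches: at [5:40] match ' q468am8w. g568 cb. --@.s858@o.  ..', group 1 = 'am8w. g568 cb. --@.s858@o.  ..'.
Because there's exactly one group, `findall` drops the full match and keeps group 1 from the one hit.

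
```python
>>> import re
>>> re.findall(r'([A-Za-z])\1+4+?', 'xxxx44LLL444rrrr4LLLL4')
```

['x', 'L', 'r', 'L']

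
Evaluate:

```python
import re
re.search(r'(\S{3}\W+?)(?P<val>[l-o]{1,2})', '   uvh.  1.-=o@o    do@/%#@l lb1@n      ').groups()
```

('1.-=', 'o')

The match spans [9:14] → '1.-=o'.
Captured: group 1 = '1.-=', group 2 = 'o'.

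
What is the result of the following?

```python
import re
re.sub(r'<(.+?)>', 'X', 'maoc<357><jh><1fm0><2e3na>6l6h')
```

A `+?`/`*?`/`{m,n}?` starts at its minimum and grows only as far as needed for what follows to match.
Matches: at [4:9] → '<357>'; at [9:13] → '<jh>'; at [13:19] → '<1fm0>'; at [19:26] → '<2e3na>'.
`sub` substitutes 'X' at each match site.

'maocXXXX6l6h'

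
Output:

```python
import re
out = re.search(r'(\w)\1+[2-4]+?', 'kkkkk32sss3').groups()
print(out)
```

The match spans [0:6] → 'kkkkk3'.
Captured: group 1 = 'k'.

('k',)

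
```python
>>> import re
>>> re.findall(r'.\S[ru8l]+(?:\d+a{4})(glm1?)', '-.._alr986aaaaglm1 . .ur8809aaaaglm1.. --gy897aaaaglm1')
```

['glm1', 'glm1', 'glm1']

This matches any character, then a non-whitespace character, then one or more of one of [ru8l]; then one or more of a digit, then exactly 4 of the literal 'a' (non-capturing group); then the literal 'glm', then optionally the literal '1' (captured).
Matches: at [3:18] match '_alr986aaaaglm1', group 1 = 'glm1'; at [20:36] match ' .ur8809aaaaglm1', group 1 = 'glm1'; at [41:54] match 'gy897aaaaglm1', group 1 = 'glm1'.
`findall` collects group 1 from each match (3 total).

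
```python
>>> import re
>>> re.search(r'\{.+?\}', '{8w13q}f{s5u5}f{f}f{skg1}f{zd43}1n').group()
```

'{8w13q}'

The `?` after the quantifier makes it lazy — it takes as little as possible before letting the rest of the pattern try.
The match spans [0:7] → '{8w13q}'.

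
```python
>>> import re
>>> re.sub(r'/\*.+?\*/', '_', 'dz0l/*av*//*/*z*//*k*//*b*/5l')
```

Matches: at [4:10] → '/*av*/'; at [10:17] → '/*/*z*/'; at [17:22] → '/*k*/'; at [22:27] → '/*b*/'.
Each match is replaced by '_'.

'dz0l____5l'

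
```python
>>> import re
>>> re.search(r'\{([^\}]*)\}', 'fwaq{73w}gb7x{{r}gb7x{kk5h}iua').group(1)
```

The match spans [4:9] → '{73w}'.
Captured: group 1 = '73w'.

'73w'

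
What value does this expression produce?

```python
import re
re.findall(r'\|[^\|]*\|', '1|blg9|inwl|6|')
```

Since nothing is captured, `findall` lists the 2 matched substrings directly.

['|blg9|', '|6|']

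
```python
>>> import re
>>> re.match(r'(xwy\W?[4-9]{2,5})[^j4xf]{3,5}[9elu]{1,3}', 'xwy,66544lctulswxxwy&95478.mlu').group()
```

'xwy,66544lctul'

The pattern matches the literal 'xwy', then optionally a non-word character, then 2 to 5 of a character in [4-9] (captured); then 3 to 5 of any character except [j4xf], then 1 to 3 of one of [9elu].
`re.match` won't scan ahead — the pattern has to work from the very first character.
The match spans [0:14] → 'xwy,66544lctul'.
Captured: group 1 = 'xwy,66544'.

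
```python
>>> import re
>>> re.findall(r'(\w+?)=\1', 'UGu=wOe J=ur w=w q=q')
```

`\1` is not a pattern — it's the concrete string captured by group 1, re-applied verbatim.
Scanning left to right: at [13:16] match 'w=w', group 1 = 'w'; at [17:20] match 'q=q', group 1 = 'q'.
With a single group, `findall` returns only what that group captured — 2 items.

['w', 'q']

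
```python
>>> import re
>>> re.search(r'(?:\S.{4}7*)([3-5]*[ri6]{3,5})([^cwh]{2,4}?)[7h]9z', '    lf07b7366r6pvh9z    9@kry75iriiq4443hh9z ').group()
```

'lf07b7366r6pvh9z'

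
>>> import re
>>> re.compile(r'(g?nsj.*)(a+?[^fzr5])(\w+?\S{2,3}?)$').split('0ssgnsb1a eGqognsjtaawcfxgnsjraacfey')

['0ssgnsb1a eGqo', 'gnsjtaawcfxgnsjra', 'ac', 'fey', '']

This matches optionally the literal 'g', then the literal 'nsj', then zero or more of any character (captured); then one or more of a literal 'a' (lazy), then any character except [fzr5] (captured); then one or more of a word character (lazy), then 2 to 3 of a non-whitespace character (lazy) (captured); then anchored at the end.
Matches to split on: at [14:36] → 'gnsjtaawcfxgnsjraacfey'.
`re.split` interleaves the captured-group text with the surrounding fragments.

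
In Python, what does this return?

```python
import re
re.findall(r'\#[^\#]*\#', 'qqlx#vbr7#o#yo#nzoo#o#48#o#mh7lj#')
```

Matches: at [4:10] → '#vbr7#'; at [11:15] → '#yo#'; at [19:22] → '#o#'; at [24:27] → '#o#'.
`findall` yields the raw match text (4 of them) because the pattern has no groups.

['#vbr7#', '#yo#', '#o#', '#o#']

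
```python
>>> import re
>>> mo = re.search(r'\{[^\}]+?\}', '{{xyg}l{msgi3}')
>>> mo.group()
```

The match spans [0:6] → '{{xyg}'.

'{{xyg}'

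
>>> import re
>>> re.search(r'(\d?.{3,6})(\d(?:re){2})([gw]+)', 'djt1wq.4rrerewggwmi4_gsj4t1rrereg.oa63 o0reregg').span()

The pattern matches optionally a digit, then 3 to 6 of any character (captured); then a digit, then the literal 're' repeated 2 times (captured); then one or more of one of [gw] (captured).
`re.search` scans for the first position where the pattern succeeds.
The match spans [34:47] → 'oa63 o0reregg'.
Captured: group 1 = 'oa63 o', group 2 = '0rere', group 3 = 'gg'.

(34, 47)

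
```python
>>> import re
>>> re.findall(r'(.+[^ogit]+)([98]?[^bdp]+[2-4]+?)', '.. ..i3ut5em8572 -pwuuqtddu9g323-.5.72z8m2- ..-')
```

[('.. ..i3ut5em8572 -pwuuqtddu9g323-.5.72z8', 'm2')]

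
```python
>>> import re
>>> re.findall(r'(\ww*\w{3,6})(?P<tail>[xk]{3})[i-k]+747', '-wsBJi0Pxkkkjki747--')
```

This matches a word character, then zero or more of the literal 'w', then 3 to 6 of a word character (captured); then exactly 3 of one of [xk] (captured as 'tail'); then one or more of a character in [i-k], then the literal '747'.
Walking the string: at [1:18] match 'wsBJi0Pxkkkjki747', groups = ('wsBJi0P', 'xkk').
With 2 capturing groups, `findall` returns a 2-tuple per match.

[('wsBJi0P', 'xkk')]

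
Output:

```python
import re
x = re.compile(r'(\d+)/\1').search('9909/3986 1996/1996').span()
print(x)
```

(10, 19)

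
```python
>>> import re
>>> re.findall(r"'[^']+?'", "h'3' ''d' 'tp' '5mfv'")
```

["'3'", "'d'", "'tp'", "'5mfv'"]

No capturing groups, so `findall` returns the 4 full match strings.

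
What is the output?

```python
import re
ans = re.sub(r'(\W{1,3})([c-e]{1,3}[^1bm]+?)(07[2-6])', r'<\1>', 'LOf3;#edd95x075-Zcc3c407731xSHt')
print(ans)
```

The pattern matches 1 to 3 of a non-word character (captured); then 1 to 3 of a character in [c-e], then one or more of any character except [1bm] (lazy) (captured); then the literal '07', then a character in [2-6] (captured).
Matches: at [4:15] → ';#edd95x075'.
The replacement refers to a captured group, so each match is rewritten using its own captured text.

LOf3<;#>-Zcc3c407731xSHt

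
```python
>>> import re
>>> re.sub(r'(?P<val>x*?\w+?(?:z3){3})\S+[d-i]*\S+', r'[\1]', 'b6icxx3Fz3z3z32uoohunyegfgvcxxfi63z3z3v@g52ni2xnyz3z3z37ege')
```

'[b6icxx3Fz3z3z3]'

Pattern: zero or more of the literal 'x' (lazy), then one or more of a word character (lazy), then the literal 'z3' repeated 3 times (captured as 'val'); then one or more of a non-whitespace character, then zero or more of a character in [d-i], then one or more of a non-whitespace character.
Matches: at [0:59] → 'b6icxx3Fz3z3z32uoohunyegfgvcxxfi63z3z3v@g52ni2xnyz3z3z37ege'.
Each match is replaced using the text its own group 1 captured.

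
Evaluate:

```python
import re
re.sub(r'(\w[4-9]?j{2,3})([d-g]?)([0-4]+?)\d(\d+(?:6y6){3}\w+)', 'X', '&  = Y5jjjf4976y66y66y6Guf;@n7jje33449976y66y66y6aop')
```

'&  = X;@X'

This matches a word character, then optionally a character in [4-9], then 2 to 3 of a literal 'j' (captured); then optionally a character in [d-g] (captured); then one or more of a character in [0-4] (lazy) (captured); then a digit; then one or more of a digit, then the literal '6y6' repeated 3 times, then one or more of a word character (captured).
Matches: at [5:26] → 'Y5jjjf4976y66y66y6Guf'; at [28:52] → 'n7jje33449976y66y66y6aop'.
`sub` substitutes 'X' at each match site.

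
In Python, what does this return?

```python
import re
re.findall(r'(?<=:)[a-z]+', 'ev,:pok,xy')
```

['pok']

The lookaround is zero-width — it requires the adjacent text to match without consuming it, so the asserted text isn't part of the match.
With no groups in the pattern, `findall` gives back each whole match — 1 here.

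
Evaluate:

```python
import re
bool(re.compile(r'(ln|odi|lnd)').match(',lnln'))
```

False

`re.match` won't scan ahead — the pattern has to work from the very first character.
Here the string doesn't start with a match, so the call returns None, and `bool(None)` is False.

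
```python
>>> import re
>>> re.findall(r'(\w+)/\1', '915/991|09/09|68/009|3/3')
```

The backreference `\1` re-matches whatever the first group consumed, character for character.
Walking the string: at [8:13] match '09/09', group 1 = '09'; at [21:24] match '3/3', group 1 = '3'.
`findall` collects group 1 from each match (2 total).

['09', '3']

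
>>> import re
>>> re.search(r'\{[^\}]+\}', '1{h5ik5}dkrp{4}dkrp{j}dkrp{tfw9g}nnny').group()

Unlike `match`, `search` isn't anchored — it looks for the pattern anywhere in the string.
The match spans [1:8] → '{h5ik5}'.

'{h5ik5}'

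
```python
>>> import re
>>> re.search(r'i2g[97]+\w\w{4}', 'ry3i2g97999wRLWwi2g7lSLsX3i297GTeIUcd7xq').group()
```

The match spans [3:16] → 'i2g97999wRLWw'.

'i2g97999wRLWw'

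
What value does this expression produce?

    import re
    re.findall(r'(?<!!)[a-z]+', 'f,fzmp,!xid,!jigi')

['f', 'fzmp', 'id', 'igi']

The negative lookahead/lookbehind blocks any match where the forbidden context is present.
Walking the string: at [0:1] → 'f'; at [2:6] → 'fzmp'; at [9:11] → 'id'; at [14:17] → 'igi'.
With no groups in the pattern, `findall` gives back each whole match — 4 here.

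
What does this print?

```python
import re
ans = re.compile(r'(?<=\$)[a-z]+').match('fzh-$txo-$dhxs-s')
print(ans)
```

Because the assertion is zero-width, the text it checks is not consumed and won't appear in the result.
`re.match` won't scan ahead — the pattern has to work from the very first character.
Here the pattern fails at index 0, so the call returns None.

None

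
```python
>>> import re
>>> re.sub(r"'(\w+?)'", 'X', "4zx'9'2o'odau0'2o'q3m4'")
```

'4zxX2oX2oX'

Each match is replaced by 'X'.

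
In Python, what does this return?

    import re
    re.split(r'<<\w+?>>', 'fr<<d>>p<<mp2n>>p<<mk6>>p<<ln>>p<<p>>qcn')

Each match becomes a cut point; 6 segments remain.

['fr', 'p', 'p', 'p', 'p', 'qcn']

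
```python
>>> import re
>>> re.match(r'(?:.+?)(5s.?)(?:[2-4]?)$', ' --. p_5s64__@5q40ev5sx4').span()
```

This matches one or more of any character (lazy) (non-capturing group); then the literal '5s', then optionally any character (captured); then optionally a character in [2-4] (non-capturing group); then anchored at the end.
With `match`, the pattern is implicitly anchored at the beginning.
The match spans [0:24] → ' --. p_5s64__@5q40ev5sx4'.
Captured: group 1 = '5sx'.

(0, 24)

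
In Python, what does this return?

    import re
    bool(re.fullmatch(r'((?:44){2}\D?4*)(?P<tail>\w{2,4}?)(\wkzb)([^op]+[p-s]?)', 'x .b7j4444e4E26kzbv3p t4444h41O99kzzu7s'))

Pattern: the literal '44' repeated 2 times, then optionally a non-digit, then zero or more of the literal '4' (captured); then 2 to 4 of a word character (lazy) (captured as 'tail'); then a word character, then the literal 'kzb' (captured); then one or more of any character except [op], then optionally a character in [p-s] (captured).
`re.fullmatch` is like wrapping the pattern in `^…$` (in single-line mode).
Here the pattern can't cover the whole string, so the call returns None, and `bool(None)` is False.

False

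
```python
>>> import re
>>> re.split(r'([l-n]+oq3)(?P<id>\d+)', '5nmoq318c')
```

Because the pattern has a capturing group, `split` also inserts each captured text between the pieces.

['5', 'nmoq3', '18', 'c']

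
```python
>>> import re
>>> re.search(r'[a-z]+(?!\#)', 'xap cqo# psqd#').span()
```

`(?!…)`/`(?<!…)` only lets a position through if the neighbouring text does NOT match; no characters are consumed.
`re.search` scans for the first position where the pattern succeeds.
The match spans [0:3] → 'xap'.

(0, 3)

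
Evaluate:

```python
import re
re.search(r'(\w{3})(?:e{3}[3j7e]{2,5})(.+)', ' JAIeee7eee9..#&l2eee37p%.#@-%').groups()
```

The pattern matches exactly 3 of a word character (captured); then exactly 3 of the literal 'e', then 2 to 5 of one of [3j7e] (non-capturing group); then one or more of any character (captured).
Unlike `match`, `search` isn't anchored — it looks for the pattern anywhere in the string.
The match spans [1:30] → 'JAIeee7eee9..#&l2eee37p%.#@-%'.
Captured: group 1 = 'JAI', group 2 = '9..#&l2eee37p%.#@-%'.

('JAI', '9..#&l2eee37p%.#@-%')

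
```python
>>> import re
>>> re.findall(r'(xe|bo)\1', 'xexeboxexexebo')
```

['xe', 'xe']

After group 1 captures some text, `\1` only succeeds where that same text appears again.
One capturing group, so `findall` returns just the captured substring from each match — 2 in all.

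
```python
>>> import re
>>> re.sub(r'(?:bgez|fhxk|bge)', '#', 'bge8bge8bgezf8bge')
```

Branches in `(...|...)` are attempted left-to-right; the first branch that allows the whole pattern to succeed is taken.
Matches: at [0:3] → 'bge'; at [4:7] → 'bge'; at [8:12] → 'bgez'; at [14:17] → 'bge'.
`sub` substitutes '#' at each match site.

'#8#8#f8#'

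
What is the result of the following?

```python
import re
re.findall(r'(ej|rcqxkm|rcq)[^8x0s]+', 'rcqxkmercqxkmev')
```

['rcqxkm']

Because there's exactly one group, `findall` drops the full match and keeps group 1 from the one hit.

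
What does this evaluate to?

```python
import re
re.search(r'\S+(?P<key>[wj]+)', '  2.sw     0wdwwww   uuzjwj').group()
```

'2.sw'

Pattern: one or more of a non-whitespace character; then one or more of one of [wj] (captured as 'key').
The match spans [2:6] → '2.sw'.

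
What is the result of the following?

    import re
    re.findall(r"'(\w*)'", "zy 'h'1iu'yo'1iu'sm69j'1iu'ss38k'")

Matches: at [3:6] match "'h'", group 1 = 'h'; at [9:13] match "'yo'", group 1 = 'yo'; at [16:23] match "'sm69j'", group 1 = 'sm69j'; at [26:33] match "'ss38k'", group 1 = 'ss38k'.
Because there's exactly one group, `findall` drops the full match and keeps group 1 from each hit.

['h', 'yo', 'sm69j', 'ss38k']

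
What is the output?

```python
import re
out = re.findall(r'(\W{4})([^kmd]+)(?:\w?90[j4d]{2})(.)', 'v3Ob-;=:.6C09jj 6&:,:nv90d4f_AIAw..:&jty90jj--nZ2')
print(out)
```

The pattern matches exactly 4 of a non-word character (captured); then one or more of any character except [kmd] (captured); then optionally a word character, then the literal '90', then exactly 2 of one of [j4d] (non-capturing group); then any character (captured).
With 3 capturing groups, `findall` returns a 3-tuple per match.

[('-;=:', '.6C09jj 6&:,:nv', 'f'), ('..:&', 'jty', '-')]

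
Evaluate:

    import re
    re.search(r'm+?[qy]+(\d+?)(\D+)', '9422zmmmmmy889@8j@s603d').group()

'mmmmmy889@'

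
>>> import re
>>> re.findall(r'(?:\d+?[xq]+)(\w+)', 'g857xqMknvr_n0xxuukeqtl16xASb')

This matches one or more of a digit (lazy), then one or more of one of [xq] (non-capturing group); then one or more of a word character (captured).
One capturing group, so `findall` returns just the captured substring from the one match — 1 in all.

['Mknvr_n0xxuukeqtl16xASb']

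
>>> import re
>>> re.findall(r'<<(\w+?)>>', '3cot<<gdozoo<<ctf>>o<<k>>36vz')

Because there's exactly one group, `findall` drops the full match and keeps group 1 from each hit.

['ctf', 'k']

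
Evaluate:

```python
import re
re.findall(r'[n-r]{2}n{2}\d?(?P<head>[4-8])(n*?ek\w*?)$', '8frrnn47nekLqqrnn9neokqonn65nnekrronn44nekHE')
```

[('7', 'nekLqqrnn9neokqonn65nnekrronn44nekHE')]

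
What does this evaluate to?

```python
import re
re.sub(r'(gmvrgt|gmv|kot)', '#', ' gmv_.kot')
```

`sub` substitutes '#' at each match site.

' #_.#'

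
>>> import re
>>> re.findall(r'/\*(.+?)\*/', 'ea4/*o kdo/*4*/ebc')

['o kdo/*4']

Matches: at [3:15] match '/*o kdo/*4*/', group 1 = 'o kdo/*4'.
One capturing group, so `findall` returns just the captured substring from the one match — 1 in all.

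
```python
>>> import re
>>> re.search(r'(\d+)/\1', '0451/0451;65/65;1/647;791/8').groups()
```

`\1` has to match the exact text group 1 already captured.
`re.search` scans for the first position where the pattern succeeds.
The match spans [0:9] → '0451/0451'.
Captured: group 1 = '0451'.

('0451',)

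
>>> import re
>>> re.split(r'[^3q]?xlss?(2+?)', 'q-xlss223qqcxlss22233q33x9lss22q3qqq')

The pattern matches optionally any character except [3q]; then the literal 'xls', then optionally the literal 's'; then one or more of a literal '2' (lazy) (captured).
Matches to split on: at [1:7] → '-xlss2'; at [11:17] → 'cxlss2'.
`re.split` interleaves the captured-group text with the surrounding fragments.

['q', '2', '23qq', '2', '2233q33x9lss22q3qqq']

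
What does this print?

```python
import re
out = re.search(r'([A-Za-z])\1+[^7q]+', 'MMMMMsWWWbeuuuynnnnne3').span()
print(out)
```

(0, 22)

`\1` is not a pattern — it's the concrete string captured by group 1, re-applied verbatim.
The match spans [0:22] → 'MMMMMsWWWbeuuuynnnnne3'.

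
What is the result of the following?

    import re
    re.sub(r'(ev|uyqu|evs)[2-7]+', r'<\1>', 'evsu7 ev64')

Matches: at [6:10] → 'ev64'.
The replacement refers to a captured group, so each match is rewritten using its own captured text.

'evsu7 <ev>'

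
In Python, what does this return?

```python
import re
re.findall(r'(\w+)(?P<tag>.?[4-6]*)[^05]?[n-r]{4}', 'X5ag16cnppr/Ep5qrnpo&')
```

The pattern matches one or more of a word character (captured); then optionally any character, then zero or more of a character in [4-6] (captured as 'tag'); then optionally any character except [05], then exactly 4 of a character in [n-r].
With 2 capturing groups, `findall` returns a 2-tuple per match.

[('X5ag16c', ''), ('Ep5q', '')]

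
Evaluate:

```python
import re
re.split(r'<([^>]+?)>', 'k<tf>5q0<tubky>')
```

Matches to split on: at [1:5] → '<tf>'; at [8:15] → '<tubky>'.
The group in the pattern means `split` returns the separators' captures alongside the pieces.

['k', 'tf', '5q0', 'tubky', '']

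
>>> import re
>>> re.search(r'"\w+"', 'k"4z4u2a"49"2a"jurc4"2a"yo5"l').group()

Unlike `match`, `search` isn't anchored — it looks for the pattern anywhere in the string.
The match spans [1:9] → '"4z4u2a"'.

'"4z4u2a"'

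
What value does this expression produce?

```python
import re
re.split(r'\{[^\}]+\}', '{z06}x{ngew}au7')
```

Matches to split on: at [0:5] → '{z06}'; at [6:12] → '{ngew}'.
Each match becomes a cut point; 3 segments remain.

['', 'x', 'au7']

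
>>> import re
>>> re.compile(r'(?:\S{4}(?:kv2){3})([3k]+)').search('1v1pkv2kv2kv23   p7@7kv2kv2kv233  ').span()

(0, 14)

This matches exactly 4 of a non-whitespace character, then the literal 'kv2' repeated 3 times (non-capturing group); then one or more of one of [3k] (captured).
`re.search` tries every starting position until one works.
The match spans [0:14] → '1v1pkv2kv2kv23'.
Captured: group 1 = '3'.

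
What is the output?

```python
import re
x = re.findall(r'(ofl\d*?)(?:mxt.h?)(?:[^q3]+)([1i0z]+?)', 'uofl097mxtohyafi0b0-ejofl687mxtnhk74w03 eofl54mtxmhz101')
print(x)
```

[('ofl097', '0')]

The pattern matches the literal 'ofl', then zero or more of a digit (lazy) (captured); then the literal 'mxt', then any character, then optionally the literal 'h' (non-capturing group); then one or more of any character except [q3] (non-capturing group); then one or more of one of [1i0z] (lazy) (captured).
Walking the string: at [1:38] match 'ofl097mxtohyafi0b0-ejofl687mxtnhk74w0', groups = ('ofl097', '0').
2 groups means the one result is a tuple of 2 captured strings — 1 here.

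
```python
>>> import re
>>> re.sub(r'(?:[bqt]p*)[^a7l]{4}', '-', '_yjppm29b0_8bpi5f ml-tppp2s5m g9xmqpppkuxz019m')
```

Pattern: one of [bqt], then zero or more of a literal 'p' (non-capturing group); then exactly 4 of any character except [a7l].
Matches: at [8:13] → 'b0_8b'; at [21:29] → 'tppp2s5m'; at [34:42] → 'qpppkuxz'.
`sub` substitutes '-' at each match site.

'_yjppm29-pi5f ml-- g9xm-019m'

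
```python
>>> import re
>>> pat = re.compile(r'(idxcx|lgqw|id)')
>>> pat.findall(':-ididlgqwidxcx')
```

['id', 'id', 'lgqw', 'idxcx']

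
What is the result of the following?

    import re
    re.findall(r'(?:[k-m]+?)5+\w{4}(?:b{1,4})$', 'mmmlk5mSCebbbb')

['mmmlk5mSCebbbb']

The pattern matches one or more of a character in [k-m] (lazy) (non-capturing group); then one or more of a literal '5', then exactly 4 of a word character; then 1 to 4 of a literal 'b' (non-capturing group); then anchored at the end.
Scanning left to right: at [0:14] → 'mmmlk5mSCebbbb'.
No capturing groups, so `findall` returns the 1 full match string.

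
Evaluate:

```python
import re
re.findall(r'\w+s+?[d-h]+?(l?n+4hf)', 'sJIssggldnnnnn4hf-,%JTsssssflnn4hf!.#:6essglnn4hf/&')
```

The pattern matches one or more of a word character, then one or more of the literal 's' (lazy), then one or more of a character in [d-h] (lazy); then optionally the literal 'l', then one or more of the literal 'n', then the literal '4hf' (captured).
One capturing group, so `findall` returns just the captured substring from each match — 2 in all.

['lnn4hf', 'lnn4hf']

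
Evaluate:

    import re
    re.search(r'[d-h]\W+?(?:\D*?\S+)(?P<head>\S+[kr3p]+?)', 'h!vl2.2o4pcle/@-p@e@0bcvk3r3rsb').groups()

('3r',)

The pattern matches a character in [d-h], then one or more of a non-word character (lazy); then zero or more of a non-digit (lazy), then one or more of a non-whitespace character (non-capturing group); then one or more of a non-whitespace character, then one or more of one of [kr3p] (lazy) (captured as 'head').
`search` walks the string left to right and returns the first match it finds.
The match spans [0:29] → 'h!vl2.2o4pcle/@-p@e@0bcvk3r3r'.
Captured: group 1 = '3r'.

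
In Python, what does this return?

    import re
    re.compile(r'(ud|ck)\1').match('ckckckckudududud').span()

`\1` has to match the exact text group 1 already captured.
`re.match` won't scan ahead — the pattern has to work from the very first character.
The match spans [0:4] → 'ckck'.
Captured: group 1 = 'ck'.

(0, 4)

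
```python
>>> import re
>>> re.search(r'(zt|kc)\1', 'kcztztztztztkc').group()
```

'ztzt'

A backreference is literal: `\1` must see the identical characters the first group matched.
Unlike `match`, `search` isn't anchored — it looks for the pattern anywhere in the string.
The match spans [2:6] → 'ztzt'.
Captured: group 1 = 'zt'.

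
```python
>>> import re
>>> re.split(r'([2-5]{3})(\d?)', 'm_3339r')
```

['m_', '333', '9', 'r']

The pattern matches exactly 3 of a character in [2-5] (captured); then optionally a digit (captured).
Matches to split on: at [2:6] → '3339'.
The group in the pattern means `split` returns the separators' captures alongside the pieces.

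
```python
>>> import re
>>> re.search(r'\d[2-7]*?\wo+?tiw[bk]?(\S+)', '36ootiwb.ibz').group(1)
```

'.ibz'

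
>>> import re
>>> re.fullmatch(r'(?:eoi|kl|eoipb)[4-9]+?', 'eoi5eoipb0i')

None

For `fullmatch`, every character of the input must be accounted for by the pattern.
Here the string isn't matched end-to-end, so the call returns None.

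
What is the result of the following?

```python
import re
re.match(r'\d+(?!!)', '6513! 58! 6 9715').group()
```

'651'

`re.match` won't scan ahead — the pattern has to work from the very first character.
The match spans [0:3] → '651'.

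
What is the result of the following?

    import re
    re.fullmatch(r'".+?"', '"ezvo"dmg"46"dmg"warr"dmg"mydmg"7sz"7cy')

`fullmatch` succeeds only if the pattern covers the string from start to end.
Here there's no way to consume every character, so the call returns None.

None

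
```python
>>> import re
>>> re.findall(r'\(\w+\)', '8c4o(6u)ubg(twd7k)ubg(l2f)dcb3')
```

['(6u)', '(twd7k)', '(l2f)']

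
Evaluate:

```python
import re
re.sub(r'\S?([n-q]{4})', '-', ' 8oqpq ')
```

`sub` substitutes '-' at each match site.

' - '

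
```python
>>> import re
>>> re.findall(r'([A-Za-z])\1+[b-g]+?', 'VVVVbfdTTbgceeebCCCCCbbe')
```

After group 1 captures some text, `\1` only succeeds where that same text appears again.
Scanning left to right: at [0:5] match 'VVVVb', group 1 = 'V'; at [7:10] match 'TTb', group 1 = 'T'; at [12:16] match 'eeeb', group 1 = 'e'; at [16:22] match 'CCCCCb', group 1 = 'C'.
One capturing group, so `findall` returns just the captured substring from each match — 4 in all.

['V', 'T', 'e', 'C']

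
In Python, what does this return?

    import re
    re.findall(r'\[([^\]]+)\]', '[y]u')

['y']

`findall` collects group 1 from the one match (1 total).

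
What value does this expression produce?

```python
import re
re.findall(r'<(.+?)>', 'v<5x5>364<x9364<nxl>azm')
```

A `+?`/`*?`/`{m,n}?` starts at its minimum and grows only as far as needed for what follows to match.
Because there's exactly one group, `findall` drops the full match and keeps group 1 from each hit.

['5x5', 'x9364<nxl']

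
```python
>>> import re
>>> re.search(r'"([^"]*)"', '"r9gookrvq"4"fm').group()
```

`search` walks the string left to right and returns the first match it finds.
The match spans [0:11] → '"r9gookrvq"'.
Captured: group 1 = 'r9gookrvq'.

'"r9gookrvq"'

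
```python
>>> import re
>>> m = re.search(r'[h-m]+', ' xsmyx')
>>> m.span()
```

(3, 4)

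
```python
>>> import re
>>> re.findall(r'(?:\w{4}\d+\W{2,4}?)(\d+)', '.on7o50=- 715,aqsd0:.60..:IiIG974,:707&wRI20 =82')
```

['715', '60', '707', '82']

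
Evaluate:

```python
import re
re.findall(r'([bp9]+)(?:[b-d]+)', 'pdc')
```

['p']

Pattern: one or more of one of [bp9] (captured); then one or more of a character in [b-d] (non-capturing group).
Scanning left to right: at [0:3] match 'pdc', group 1 = 'p'.
With a single group, `findall` returns only what that group captured — 1 item.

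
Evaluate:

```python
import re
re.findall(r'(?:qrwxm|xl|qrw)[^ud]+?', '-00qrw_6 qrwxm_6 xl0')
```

Branches in `(...|...)` are attempted left-to-right; the first branch that allows the whole pattern to succeed is taken.
No capturing groups, so `findall` returns the 3 full match strings.

['qrw_', 'qrwxm_', 'xl0']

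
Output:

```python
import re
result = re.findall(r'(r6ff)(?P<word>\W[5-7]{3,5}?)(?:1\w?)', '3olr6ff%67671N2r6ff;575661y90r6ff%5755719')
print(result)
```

[('r6ff', '%6767'), ('r6ff', ';57566'), ('r6ff', '%57557')]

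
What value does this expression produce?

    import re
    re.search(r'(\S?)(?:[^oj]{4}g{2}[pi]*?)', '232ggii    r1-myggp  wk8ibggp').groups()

('r',)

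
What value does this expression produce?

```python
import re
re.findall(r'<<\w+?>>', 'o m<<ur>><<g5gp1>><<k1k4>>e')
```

['<<ur>>', '<<g5gp1>>', '<<k1k4>>']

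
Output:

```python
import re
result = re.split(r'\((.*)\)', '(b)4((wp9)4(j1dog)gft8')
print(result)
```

['', 'b)4((wp9)4(j1dog', 'gft8']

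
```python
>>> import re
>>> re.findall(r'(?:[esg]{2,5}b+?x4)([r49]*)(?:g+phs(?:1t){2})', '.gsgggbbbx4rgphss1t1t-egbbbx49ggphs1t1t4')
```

['9']

This matches 2 to 5 of one of [esg], then one or more of the literal 'b' (lazy), then the literal 'x4' (non-capturing group); then zero or more of one of [r49] (captured); then one or more of a literal 'g', then the literal 'phs', then the literal '1t' repeated 2 times (non-capturing group).
Matches: at [22:39] match 'egbbbx49ggphs1t1t', group 1 = '9'.
With a single group, `findall` returns only what that group captured — 1 item.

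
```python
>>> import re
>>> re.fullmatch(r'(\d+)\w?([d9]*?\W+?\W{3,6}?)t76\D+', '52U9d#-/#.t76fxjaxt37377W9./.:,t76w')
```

None

This matches one or more of a digit (captured); then optionally a word character; then zero or more of one of [d9] (lazy), then one or more of a non-word character (lazy), then 3 to 6 of a non-word character (lazy) (captured); then the literal 't76', then one or more of a non-digit.
`re.fullmatch` requires the pattern to consume the entire string.
Here the string isn't matched end-to-end, so the call returns None.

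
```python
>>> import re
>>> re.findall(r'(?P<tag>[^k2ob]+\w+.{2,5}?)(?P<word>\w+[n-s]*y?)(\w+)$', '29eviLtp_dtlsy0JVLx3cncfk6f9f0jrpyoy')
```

[('9eviLtp_dtlsy0JVLx3cncfk6f9f0jrpy', 'o', 'y')]

Multiple groups make `findall` return tuples — one 3-tuple for the one match.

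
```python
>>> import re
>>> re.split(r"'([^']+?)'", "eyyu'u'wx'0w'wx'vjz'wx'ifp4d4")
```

['eyyu', 'u', 'wx', '0w', 'wx', 'vjz', "wx'ifp4d4"]

Matches to split on: at [4:7] → "'u'"; at [9:13] → "'0w'"; at [15:20] → "'vjz'".
`re.split` interleaves the captured-group text with the surrounding fragments.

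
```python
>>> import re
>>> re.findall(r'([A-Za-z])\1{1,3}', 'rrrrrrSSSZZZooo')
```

['r', 'r', 'S', 'Z', 'o']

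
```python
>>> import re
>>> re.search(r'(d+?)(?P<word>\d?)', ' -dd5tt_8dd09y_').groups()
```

('d', '')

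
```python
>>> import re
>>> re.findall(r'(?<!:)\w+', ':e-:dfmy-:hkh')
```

['fmy', 'kh']

The negative lookahead/lookbehind blocks any match where the forbidden context is present.
Walking the string: at [5:8] → 'fmy'; at [11:13] → 'kh'.
No capturing groups, so `findall` returns the 2 full match strings.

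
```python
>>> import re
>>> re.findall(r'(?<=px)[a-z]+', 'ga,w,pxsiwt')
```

The lookaround is zero-width — it requires the adjacent text to match without consuming it, so the asserted text isn't part of the match.
Scanning left to right: at [7:11] → 'siwt'.
Since nothing is captured, `findall` lists the 1 matched substring directly.

['siwt']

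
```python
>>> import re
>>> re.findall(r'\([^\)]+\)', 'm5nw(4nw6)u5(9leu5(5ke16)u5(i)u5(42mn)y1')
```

['(4nw6)', '(9leu5(5ke16)', '(i)', '(42mn)']

Since nothing is captured, `findall` lists the 4 matched substrings directly.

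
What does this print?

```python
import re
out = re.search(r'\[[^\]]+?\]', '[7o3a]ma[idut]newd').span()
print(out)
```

(0, 6)

The match spans [0:6] → '[7o3a]'.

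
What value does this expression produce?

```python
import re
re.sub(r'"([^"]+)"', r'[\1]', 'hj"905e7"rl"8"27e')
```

Matches: at [2:9] → '"905e7"'; at [11:14] → '"8"'.
`\1` in the replacement pulls in group 1's text for each match.

'hj[905e7]rl[8]27e'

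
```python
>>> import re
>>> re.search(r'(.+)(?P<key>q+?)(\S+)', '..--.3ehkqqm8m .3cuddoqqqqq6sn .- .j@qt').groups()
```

('..--.3ehkqqm8m .3cuddoqqqqq6sn .- .j@', 'q', 't')

Pattern: one or more of any character (captured); then one or more of a literal 'q' (lazy) (captured as 'key'); then one or more of a non-whitespace character (captured).
Unlike `match`, `search` isn't anchored — it looks for the pattern anywhere in the string.
The match spans [0:39] → '..--.3ehkqqm8m .3cuddoqqqqq6sn .- .j@qt'.
Captured: group 1 = '..--.3ehkqqm8m .3cuddoqqqqq6sn .- .j@', group 2 = 'q', group 3 = 't'.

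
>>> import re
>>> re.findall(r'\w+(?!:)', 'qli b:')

The negative lookaround is zero-width — it rules out positions where the adjacent text would match, without consuming anything.
Walking the string: at [0:3] → 'qli'.
`findall` yields the raw match text (1 of them) because the pattern has no groups.

['qli']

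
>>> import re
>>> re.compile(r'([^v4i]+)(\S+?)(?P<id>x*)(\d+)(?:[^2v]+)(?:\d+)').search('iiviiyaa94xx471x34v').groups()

('yaa9', '4', 'xx', '471')

The match spans [5:18] → 'yaa94xx471x34'.
Captured: group 1 = 'yaa9', group 2 = '4', group 3 = 'xx', group 4 = '471'.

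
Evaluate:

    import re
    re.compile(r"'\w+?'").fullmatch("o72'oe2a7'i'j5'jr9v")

`re.fullmatch` requires the pattern to consume the entire string.
Here the pattern can't cover the whole string, so the call returns None.

None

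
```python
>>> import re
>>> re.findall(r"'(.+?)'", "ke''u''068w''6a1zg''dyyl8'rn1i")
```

With a single group, `findall` returns only what that group captured — 4 items.

["'u", '068w', '6a1zg', 'dyyl8']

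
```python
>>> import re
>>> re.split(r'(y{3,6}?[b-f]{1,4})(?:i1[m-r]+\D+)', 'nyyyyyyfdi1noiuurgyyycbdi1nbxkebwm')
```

['n', 'yyyyyyfd', '1nbxkebwm']

This matches 3 to 6 of a literal 'y' (lazy), then 1 to 4 of a character in [b-f] (captured); then the literal 'i1', then one or more of a character in [m-r], then one or more of a non-digit (non-capturing group).
The group in the pattern means `split` returns the separators' captures alongside the pieces.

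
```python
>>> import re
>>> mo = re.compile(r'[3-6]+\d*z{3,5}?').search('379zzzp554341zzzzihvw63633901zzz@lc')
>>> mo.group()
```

'379zzz'

The pattern matches one or more of a character in [3-6]; then zero or more of a digit, then 3 to 5 of the literal 'z' (lazy).
`re.search` tries every starting position until one works.
The match spans [0:6] → '379zzz'.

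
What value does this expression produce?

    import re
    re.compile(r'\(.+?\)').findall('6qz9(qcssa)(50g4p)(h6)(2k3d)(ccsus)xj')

A non-greedy quantifier consumes as few characters as it can — just enough that the remainder of the pattern still matches from where it stops; whatever follows it matches normally.
Since nothing is captured, `findall` lists the 5 matched substrings directly.

['(qcssa)', '(50g4p)', '(h6)', '(2k3d)', '(ccsus)']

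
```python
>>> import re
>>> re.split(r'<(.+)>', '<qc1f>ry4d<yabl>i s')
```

['', 'qc1f>ry4d<yabl', 'i s']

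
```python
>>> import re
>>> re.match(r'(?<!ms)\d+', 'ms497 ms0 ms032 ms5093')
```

None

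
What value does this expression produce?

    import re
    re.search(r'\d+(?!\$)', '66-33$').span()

(0, 2)

A negative assertion filters positions out without eating any characters.
`re.search` tries every starting position until one works.
The match spans [0:2] → '66'.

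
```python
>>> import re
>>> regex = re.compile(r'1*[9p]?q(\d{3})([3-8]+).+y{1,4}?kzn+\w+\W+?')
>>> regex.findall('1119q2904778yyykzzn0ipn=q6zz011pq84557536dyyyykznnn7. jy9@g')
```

The pattern matches zero or more of a literal '1', then optionally one of [9p], then the literal 'q'; then exactly 3 of a digit (captured); then one or more of a character in [3-8] (captured); then one or more of any character, then 1 to 4 of the literal 'y' (lazy); then the literal 'kz', then one or more of a literal 'n'; then one or more of a word character, then one or more of a non-word character (lazy).
Walking the string: at [0:53] match '1119q2904778yyykzzn0ipn=q6zz011pq84557536dyyyykznnn7.', groups = ('290', '4778').
Multiple groups make `findall` return tuples — one 2-tuple for the one match.

[('290', '4778')]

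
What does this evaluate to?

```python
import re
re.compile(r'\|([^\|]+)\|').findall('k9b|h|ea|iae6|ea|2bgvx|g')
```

['h', 'iae6', '2bgvx']

With a single group, `findall` returns only what that group captured — 3 items.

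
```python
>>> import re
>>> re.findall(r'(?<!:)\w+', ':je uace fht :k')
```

['e', 'uace', 'fht']

Because the assertion is negative and zero-width, positions next to the forbidden text are skipped.
Matches: at [2:3] → 'e'; at [4:8] → 'uace'; at [9:12] → 'fht'.
No capturing groups, so `findall` returns the 3 full match strings.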